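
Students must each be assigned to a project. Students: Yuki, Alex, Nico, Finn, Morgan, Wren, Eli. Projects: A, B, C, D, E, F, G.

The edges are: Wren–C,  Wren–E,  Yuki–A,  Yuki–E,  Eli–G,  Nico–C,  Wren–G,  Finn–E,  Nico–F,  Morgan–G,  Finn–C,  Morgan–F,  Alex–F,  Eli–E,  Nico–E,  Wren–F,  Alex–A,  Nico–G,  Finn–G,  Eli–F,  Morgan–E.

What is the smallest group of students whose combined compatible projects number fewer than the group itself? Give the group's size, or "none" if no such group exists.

Take S = {Nico, Finn, Morgan, Wren, Eli}. Its neighbourhood is {C, E, F, G}, so |N(S)| = 4 < |S| = 5.
Every subset of size less than 5 has at least as many neighbours as members, so 5 is the minimum.

5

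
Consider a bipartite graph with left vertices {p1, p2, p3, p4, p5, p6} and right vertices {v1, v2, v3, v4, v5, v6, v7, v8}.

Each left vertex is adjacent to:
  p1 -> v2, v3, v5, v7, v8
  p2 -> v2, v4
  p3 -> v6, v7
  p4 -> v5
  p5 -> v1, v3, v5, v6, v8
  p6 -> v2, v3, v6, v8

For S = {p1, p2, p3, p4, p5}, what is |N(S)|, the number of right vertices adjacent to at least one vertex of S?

The union of neighbours of {p1, p2, p3, p4, p5} is {v1, v2, v3, v4, v5, v6, v7, v8}, which has 8 elements.
Since |N(S)| = 8 ≥ |S| = 5, Hall's condition holds for this subset.

8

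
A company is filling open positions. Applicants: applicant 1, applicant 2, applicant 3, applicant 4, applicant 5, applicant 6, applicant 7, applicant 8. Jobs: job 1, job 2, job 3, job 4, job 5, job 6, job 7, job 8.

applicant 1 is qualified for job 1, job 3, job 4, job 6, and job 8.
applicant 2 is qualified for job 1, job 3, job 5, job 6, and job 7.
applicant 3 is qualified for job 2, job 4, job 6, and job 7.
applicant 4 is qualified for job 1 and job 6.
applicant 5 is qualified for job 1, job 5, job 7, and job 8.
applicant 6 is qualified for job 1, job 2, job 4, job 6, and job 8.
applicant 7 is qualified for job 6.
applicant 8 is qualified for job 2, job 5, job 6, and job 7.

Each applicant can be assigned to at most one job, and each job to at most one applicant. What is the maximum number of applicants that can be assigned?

8

One maximum matching: applicant 1→job 3, applicant 2→job 7, applicant 3→job 4, applicant 4→job 1, applicant 5→job 5, applicant 6→job 8, applicant 7→job 6, applicant 8→job 2.
This saturates every applicant, so 8 is the maximum.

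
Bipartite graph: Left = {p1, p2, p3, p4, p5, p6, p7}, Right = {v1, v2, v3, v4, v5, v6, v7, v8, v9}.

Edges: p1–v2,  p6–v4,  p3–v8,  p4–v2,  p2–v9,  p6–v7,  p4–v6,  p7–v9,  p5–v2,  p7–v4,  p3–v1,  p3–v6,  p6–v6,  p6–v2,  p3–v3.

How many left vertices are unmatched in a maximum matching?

One maximum matching: p1→v2, p2→v9, p3→v1, p4→v6, p6→v7, p7→v4.
The set {p1, p5} has only 1 neighbour ({v2}), so by Hall's theorem at most 6 of the 7 left vertices can be matched.
That matches 6 of the 7, leaving 1 unmatched; no matching can do better.

1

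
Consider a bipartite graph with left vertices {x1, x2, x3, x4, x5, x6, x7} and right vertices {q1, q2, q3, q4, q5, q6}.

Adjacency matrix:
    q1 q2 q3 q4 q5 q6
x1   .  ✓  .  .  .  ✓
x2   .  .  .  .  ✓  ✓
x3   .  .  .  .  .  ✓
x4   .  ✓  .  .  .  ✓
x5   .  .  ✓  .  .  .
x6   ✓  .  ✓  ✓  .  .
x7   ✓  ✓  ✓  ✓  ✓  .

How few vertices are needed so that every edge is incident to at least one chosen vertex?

6

A maximum matching has 6 edges (e.g. x1–q2, x2–q5, x3–q6, x5–q3, x6–q1, x7–q4).
By König's theorem the minimum vertex cover has the same size. One such cover is {x2, x5, x6, x7, q2, q6}.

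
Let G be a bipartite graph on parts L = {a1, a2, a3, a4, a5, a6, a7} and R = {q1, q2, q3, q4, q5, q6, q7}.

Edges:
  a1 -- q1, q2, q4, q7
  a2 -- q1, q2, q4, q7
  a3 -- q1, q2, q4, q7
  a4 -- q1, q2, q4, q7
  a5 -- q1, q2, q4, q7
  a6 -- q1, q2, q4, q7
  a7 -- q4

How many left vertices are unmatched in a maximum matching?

A valid assignment of size 4: a1→q1, a2→q4, a3→q7, a4→q2.
The set {a1, a2, a3, a4, a5, a6, a7} has only 4 neighbours ({q1, q2, q4, q7}), so by Hall's theorem at most 4 of the 7 left vertices can be matched.
That matches 4 of the 7, leaving 3 unmatched; no matching can do better.

3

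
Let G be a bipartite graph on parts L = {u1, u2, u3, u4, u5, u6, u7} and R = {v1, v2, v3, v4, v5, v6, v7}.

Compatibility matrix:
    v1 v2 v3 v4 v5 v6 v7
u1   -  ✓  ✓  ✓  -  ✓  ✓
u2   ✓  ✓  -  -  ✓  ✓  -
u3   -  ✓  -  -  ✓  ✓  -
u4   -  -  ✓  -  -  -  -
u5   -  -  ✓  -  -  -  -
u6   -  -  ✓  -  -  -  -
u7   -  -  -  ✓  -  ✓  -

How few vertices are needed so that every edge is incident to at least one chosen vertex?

5

A maximum matching has 5 edges (e.g. u1–v4, u2–v1, u3–v2, u4–v3, u7–v6).
By König's theorem the minimum vertex cover has the same size. One such cover is {u1, u2, u3, u7, v3}.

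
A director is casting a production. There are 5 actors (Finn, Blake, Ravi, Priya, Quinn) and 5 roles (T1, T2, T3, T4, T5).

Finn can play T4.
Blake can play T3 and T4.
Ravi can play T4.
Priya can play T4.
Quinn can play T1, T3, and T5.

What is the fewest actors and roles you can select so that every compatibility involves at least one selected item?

3

{Blake, Quinn, T4} is a vertex cover of size 3: every edge has an endpoint in this set.
No smaller cover exists because Finn–T4, Blake–T3, Quinn–T5 is a matching of size 3, and a cover must include an endpoint of each of these disjoint edges (König's theorem).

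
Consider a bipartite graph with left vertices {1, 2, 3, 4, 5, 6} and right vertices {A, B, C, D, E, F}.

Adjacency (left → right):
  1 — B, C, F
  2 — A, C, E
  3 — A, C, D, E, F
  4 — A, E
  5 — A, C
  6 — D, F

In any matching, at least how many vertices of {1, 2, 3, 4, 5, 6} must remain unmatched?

0

For example, pair 1–B, 2–E, 3–D, 4–A, 5–C, 6–F.
All 6 left vertices are matched, so no larger matching exists.
That matches 6 of the 6, leaving 0 unmatched; no matching can do better.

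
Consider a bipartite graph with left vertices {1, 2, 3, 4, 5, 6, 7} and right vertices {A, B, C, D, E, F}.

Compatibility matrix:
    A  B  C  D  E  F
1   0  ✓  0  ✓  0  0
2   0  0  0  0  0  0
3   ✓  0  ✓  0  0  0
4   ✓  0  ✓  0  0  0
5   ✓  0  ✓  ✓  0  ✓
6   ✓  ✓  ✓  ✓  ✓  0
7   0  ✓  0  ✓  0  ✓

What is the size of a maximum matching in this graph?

For example, pair 1→D, 3→A, 4→C, 5→F, 6→E, 7→B.
The set {2} has only 0 neighbours (∅), so by Hall's theorem at most 6 of the 7 left vertices can be matched.

6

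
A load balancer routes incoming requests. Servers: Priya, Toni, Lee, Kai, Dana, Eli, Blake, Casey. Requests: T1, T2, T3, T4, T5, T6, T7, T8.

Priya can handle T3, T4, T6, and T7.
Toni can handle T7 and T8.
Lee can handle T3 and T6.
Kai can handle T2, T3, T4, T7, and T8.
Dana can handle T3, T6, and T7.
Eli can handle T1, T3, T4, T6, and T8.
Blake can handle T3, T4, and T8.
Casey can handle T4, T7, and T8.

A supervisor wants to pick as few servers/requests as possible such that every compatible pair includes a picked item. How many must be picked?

The 7 edges Priya–T4, Toni–T7, Lee–T3, Kai–T2, Dana–T6, Eli–T1, Blake–T8 form a matching, so any vertex cover needs at least 7 vertices (one per matched edge).
Conversely {Kai, Eli, T3, T4, T6, T7, T8} meets every edge and has exactly 7 vertices, so 7 is optimal.

7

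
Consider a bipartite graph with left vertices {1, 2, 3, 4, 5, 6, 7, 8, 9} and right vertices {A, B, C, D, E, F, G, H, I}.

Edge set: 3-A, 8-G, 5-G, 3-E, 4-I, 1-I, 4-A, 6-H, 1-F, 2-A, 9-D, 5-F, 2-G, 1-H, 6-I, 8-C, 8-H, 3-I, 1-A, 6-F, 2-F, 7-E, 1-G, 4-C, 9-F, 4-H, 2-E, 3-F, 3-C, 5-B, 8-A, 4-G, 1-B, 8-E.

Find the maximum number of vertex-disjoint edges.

9

One maximum matching: 1-H, 2-F, 3-A, 4-C, 5-B, 6-I, 7-E, 8-G, 9-D.
All 9 left vertices are matched, so no larger matching exists.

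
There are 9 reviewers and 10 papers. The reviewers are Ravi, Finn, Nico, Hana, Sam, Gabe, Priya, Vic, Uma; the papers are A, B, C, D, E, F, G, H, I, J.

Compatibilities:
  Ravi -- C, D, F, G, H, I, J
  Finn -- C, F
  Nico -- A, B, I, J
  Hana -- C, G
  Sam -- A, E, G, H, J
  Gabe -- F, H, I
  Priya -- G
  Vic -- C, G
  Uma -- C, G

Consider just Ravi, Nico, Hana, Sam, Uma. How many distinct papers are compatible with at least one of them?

10

The union of neighbours of {Ravi, Nico, Hana, Sam, Uma} is {A, B, C, D, E, F, G, H, I, J}, which has 10 elements.
Since |N(S)| = 10 ≥ |S| = 5, Hall's condition holds for this subset.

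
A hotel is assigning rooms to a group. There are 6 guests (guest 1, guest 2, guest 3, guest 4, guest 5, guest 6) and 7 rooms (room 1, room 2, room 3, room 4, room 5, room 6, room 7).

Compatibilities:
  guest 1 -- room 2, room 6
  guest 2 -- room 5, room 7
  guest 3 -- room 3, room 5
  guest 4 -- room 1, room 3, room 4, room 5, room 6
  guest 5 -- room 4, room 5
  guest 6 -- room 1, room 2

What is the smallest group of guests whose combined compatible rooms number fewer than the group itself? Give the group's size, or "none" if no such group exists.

none

A matching saturating every guest exists, for instance guest 1→room 6, guest 2→room 7, guest 3→room 3, guest 4→room 5, guest 5→room 4, guest 6→room 1.
By Hall's marriage theorem, this means |N(S)| ≥ |S| for every subset S, so no violating subset exists.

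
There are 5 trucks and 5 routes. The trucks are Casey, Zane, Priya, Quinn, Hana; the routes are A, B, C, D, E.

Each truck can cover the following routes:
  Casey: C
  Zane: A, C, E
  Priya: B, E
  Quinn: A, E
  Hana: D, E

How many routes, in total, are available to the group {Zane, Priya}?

The union of neighbours of {Zane, Priya} is {A, B, C, E}, which has 4 elements.
Since |N(S)| = 4 ≥ |S| = 2, Hall's condition holds for this subset.

4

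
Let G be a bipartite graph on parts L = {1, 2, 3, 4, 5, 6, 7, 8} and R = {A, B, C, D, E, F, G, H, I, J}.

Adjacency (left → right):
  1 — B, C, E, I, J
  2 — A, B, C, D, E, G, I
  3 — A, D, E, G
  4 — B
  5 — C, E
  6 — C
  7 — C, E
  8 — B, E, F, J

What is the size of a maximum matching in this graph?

One maximum matching: 1→I, 2→G, 3→D, 4→B, 5→E, 6→C, 8→J.
The set {5, 6, 7} has only 2 neighbours ({C, E}), so by Hall's theorem at most 7 of the 8 left vertices can be matched.

7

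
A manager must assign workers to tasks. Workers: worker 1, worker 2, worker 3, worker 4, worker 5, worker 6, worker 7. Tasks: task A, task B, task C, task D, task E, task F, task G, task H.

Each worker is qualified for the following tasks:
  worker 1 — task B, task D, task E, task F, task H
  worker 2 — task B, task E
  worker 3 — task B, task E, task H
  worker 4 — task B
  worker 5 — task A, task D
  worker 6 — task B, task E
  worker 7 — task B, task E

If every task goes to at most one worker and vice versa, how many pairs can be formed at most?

5

For example, pair worker 1-task F, worker 2-task E, worker 3-task H, worker 4-task B, worker 5-task D.
The set {worker 2, worker 4, worker 6, worker 7} has only 2 neighbours ({task B, task E}), so by Hall's theorem at most 5 of the 7 workers can be matched.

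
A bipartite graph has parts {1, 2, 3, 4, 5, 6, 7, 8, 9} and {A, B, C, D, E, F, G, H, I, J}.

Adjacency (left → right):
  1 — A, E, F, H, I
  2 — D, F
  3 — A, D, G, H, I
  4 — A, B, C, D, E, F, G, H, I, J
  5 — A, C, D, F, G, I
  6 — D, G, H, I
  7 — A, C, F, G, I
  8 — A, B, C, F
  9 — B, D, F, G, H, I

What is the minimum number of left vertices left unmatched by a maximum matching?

A valid assignment of size 9: 1–E, 2–D, 3–I, 4–J, 5–F, 6–H, 7–A, 8–B, 9–G.
All 9 left vertices are matched, so no larger matching exists.
That matches 9 of the 9, leaving 0 unmatched; no matching can do better.

0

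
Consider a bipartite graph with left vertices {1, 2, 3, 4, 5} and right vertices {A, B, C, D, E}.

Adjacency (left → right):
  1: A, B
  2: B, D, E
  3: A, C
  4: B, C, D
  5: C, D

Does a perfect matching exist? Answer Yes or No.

Yes

A valid assignment of size 5: 1→B, 2→E, 3→A, 4→D, 5→C.
All 5 left vertices are covered.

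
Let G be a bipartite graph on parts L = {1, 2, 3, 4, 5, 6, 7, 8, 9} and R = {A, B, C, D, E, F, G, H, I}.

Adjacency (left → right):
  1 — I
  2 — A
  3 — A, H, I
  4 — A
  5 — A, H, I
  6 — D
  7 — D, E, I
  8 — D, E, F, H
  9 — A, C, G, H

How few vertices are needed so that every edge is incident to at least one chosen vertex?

7

The 7 edges 1–I, 2–A, 3–H, 6–D, 7–E, 8–F, 9–C form a matching, so any vertex cover needs at least 7 vertices (one per matched edge).
Conversely {6, 7, 8, 9, A, H, I} meets every edge and has exactly 7 vertices, so 7 is optimal.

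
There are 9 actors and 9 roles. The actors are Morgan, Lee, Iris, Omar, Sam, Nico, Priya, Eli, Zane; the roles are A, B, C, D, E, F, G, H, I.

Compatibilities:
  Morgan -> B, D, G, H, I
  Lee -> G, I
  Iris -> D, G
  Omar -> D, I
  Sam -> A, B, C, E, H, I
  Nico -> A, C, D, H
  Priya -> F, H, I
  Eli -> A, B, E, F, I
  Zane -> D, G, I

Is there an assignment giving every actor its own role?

No

The set {Lee, Iris, Omar, Zane} has only 3 neighbours ({D, G, I}), so by Hall's theorem at most 8 of the 9 actors can be matched.
Hence no matching covers every actor.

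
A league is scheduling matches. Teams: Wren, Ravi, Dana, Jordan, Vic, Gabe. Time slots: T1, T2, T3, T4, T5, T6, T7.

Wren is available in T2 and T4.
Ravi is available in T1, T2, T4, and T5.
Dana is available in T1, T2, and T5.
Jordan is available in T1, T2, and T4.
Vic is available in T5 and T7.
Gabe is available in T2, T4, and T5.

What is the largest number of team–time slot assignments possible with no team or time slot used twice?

5

One maximum matching: Wren-T4, Ravi-T1, Dana-T5, Jordan-T2, Vic-T7.
The set {Wren, Ravi, Dana, Jordan, Gabe} has only 4 neighbours ({T1, T2, T4, T5}), so by Hall's theorem at most 5 of the 6 teams can be matched.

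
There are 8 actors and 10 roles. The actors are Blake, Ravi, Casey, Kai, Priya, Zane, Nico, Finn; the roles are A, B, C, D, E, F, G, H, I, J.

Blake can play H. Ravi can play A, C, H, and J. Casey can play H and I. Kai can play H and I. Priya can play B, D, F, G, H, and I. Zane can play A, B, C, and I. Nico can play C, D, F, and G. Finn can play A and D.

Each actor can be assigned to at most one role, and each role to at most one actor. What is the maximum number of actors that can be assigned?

A valid assignment of size 7: Blake-H, Ravi-J, Casey-I, Priya-G, Zane-B, Nico-F, Finn-D.
The set {Blake, Casey, Kai} has only 2 neighbours ({H, I}), so by Hall's theorem at most 7 of the 8 actors can be matched.

7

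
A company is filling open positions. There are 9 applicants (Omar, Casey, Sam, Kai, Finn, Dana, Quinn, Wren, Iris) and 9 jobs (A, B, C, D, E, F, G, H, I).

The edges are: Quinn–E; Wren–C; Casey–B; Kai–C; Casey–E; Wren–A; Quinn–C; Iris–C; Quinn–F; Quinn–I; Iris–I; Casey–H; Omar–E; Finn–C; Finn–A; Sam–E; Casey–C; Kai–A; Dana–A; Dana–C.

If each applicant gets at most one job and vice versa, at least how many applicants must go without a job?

One maximum matching: Omar→E, Casey→B, Kai→A, Finn→C, Quinn→F, Iris→I.
The set {Omar, Sam, Kai, Finn, Dana, Wren} has only 3 neighbours ({A, C, E}), so by Hall's theorem at most 6 of the 9 applicants can be matched.
That matches 6 of the 9, leaving 3 unmatched; no matching can do better.

3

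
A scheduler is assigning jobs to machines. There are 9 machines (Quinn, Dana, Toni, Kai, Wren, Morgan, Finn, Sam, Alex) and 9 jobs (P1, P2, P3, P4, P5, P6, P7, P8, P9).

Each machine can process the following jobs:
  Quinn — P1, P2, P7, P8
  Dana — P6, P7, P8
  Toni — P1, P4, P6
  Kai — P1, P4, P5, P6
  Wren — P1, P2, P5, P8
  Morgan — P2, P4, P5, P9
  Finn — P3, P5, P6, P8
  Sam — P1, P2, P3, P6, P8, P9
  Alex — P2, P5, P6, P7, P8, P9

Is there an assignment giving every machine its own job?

A valid assignment of size 9: Quinn-P7, Dana-P6, Toni-P4, Kai-P5, Wren-P1, Morgan-P9, Finn-P8, Sam-P3, Alex-P2.
All 9 machines are covered.

Yes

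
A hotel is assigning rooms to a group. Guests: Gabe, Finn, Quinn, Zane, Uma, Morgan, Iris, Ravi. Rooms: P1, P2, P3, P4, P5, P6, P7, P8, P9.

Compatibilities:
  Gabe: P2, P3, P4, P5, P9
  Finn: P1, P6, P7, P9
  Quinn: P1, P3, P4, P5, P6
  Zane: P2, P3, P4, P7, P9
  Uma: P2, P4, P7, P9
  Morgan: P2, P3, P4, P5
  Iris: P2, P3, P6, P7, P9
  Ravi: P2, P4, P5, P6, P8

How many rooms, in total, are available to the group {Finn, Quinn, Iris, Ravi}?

The union of neighbours of {Finn, Quinn, Iris, Ravi} is {P1, P2, P3, P4, P5, P6, P7, P8, P9}, which has 9 elements.
Since |N(S)| = 9 ≥ |S| = 4, Hall's condition holds for this subset.

9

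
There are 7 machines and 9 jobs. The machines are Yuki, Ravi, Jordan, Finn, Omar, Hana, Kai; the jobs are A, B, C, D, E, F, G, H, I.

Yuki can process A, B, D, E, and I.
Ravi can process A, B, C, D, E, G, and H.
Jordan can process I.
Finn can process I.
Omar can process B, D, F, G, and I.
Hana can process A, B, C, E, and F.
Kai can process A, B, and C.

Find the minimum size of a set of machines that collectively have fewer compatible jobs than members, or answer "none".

Take S = {Jordan, Finn}. Its neighbourhood is {I}, so |N(S)| = 1 < |S| = 2.
No single vertex violates Hall's condition since each has at least one neighbour, so 2 is the minimum.

2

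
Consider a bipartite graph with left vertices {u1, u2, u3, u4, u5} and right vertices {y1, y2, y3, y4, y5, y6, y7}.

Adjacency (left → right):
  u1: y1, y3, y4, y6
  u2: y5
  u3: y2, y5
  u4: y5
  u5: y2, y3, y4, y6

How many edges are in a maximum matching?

A valid assignment of size 4: u1–y1, u2–y5, u3–y2, u5–y3.
The set {u2, u4} has only 1 neighbour ({y5}), so by Hall's theorem at most 4 of the 5 left vertices can be matched.

4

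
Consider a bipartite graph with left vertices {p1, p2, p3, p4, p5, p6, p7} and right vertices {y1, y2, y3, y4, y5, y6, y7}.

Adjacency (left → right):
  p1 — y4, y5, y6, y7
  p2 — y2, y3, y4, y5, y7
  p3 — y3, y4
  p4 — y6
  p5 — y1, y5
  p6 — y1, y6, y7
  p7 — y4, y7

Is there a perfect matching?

A valid assignment of size 7: p1–y4, p2–y2, p3–y3, p4–y6, p5–y5, p6–y1, p7–y7.
Every left vertex is matched, so this is a perfect matching.

Yes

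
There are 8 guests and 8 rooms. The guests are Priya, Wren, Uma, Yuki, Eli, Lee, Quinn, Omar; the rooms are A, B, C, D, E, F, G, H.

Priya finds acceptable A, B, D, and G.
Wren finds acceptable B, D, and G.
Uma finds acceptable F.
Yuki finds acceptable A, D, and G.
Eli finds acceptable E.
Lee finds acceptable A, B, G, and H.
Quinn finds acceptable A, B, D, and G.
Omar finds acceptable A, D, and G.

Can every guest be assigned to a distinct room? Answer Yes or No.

No

The set {Priya, Wren, Yuki, Quinn, Omar} has only 4 neighbours ({A, B, D, G}), so by Hall's theorem at most 7 of the 8 guests can be matched.
Hence no matching covers every guest.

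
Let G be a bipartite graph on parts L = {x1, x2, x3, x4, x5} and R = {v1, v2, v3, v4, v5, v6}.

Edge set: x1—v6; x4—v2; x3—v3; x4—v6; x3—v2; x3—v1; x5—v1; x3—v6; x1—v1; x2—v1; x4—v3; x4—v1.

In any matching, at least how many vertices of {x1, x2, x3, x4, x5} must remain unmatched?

One maximum matching: x1-v6, x2-v1, x3-v3, x4-v2.
The set {x2, x5} has only 1 neighbour ({v1}), so by Hall's theorem at most 4 of the 5 left vertices can be matched.
That matches 4 of the 5, leaving 1 unmatched; no matching can do better.

1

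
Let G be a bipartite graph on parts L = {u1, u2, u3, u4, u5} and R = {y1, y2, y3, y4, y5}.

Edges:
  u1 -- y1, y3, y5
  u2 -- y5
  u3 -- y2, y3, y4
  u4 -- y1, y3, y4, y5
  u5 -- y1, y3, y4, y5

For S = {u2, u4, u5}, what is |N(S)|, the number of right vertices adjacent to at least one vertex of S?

The union of neighbours of {u2, u4, u5} is {y1, y3, y4, y5}, which has 4 elements.
Since |N(S)| = 4 ≥ |S| = 3, Hall's condition holds for this subset.

4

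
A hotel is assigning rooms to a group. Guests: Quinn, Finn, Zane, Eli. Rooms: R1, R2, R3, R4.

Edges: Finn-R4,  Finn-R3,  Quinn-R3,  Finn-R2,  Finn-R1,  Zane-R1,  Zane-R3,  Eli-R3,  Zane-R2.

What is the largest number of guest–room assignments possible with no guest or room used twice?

3

A valid assignment of size 3: Quinn-R3, Finn-R1, Zane-R2.
The set {Quinn, Eli} has only 1 neighbour ({R3}), so by Hall's theorem at most 3 of the 4 guests can be matched.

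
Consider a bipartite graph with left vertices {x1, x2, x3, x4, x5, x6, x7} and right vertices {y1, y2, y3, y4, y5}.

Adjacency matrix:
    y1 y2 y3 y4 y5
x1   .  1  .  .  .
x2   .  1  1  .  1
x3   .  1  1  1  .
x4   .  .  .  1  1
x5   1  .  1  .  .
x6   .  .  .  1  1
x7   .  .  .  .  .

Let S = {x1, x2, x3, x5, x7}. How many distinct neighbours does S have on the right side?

The union of neighbours of {x1, x2, x3, x5, x7} is {y1, y2, y3, y4, y5}, which has 5 elements.
Since |N(S)| = 5 ≥ |S| = 5, Hall's condition holds for this subset.

5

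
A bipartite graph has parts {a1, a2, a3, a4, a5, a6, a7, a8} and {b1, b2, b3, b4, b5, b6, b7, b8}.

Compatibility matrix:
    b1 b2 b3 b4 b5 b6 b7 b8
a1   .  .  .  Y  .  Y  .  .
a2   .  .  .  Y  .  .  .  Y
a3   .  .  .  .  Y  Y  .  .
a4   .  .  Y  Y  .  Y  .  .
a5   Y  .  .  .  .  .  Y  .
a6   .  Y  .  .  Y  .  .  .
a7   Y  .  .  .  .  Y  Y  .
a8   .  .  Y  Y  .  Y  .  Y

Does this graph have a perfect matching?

A valid assignment of size 8: a1→b4, a2→b8, a3→b5, a4→b6, a5→b1, a6→b2, a7→b7, a8→b3.
Every left vertex is matched, so this is a perfect matching.

Yes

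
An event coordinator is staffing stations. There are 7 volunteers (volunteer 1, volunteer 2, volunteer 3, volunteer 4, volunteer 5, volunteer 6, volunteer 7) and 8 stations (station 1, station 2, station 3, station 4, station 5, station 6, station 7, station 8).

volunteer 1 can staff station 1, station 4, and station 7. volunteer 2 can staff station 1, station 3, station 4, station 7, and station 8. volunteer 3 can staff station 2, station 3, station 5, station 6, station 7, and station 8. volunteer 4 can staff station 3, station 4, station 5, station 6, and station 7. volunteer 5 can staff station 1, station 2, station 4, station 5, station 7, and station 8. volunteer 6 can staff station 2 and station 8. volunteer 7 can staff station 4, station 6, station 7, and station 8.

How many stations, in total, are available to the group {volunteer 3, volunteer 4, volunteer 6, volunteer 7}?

The union of neighbours of {volunteer 3, volunteer 4, volunteer 6, volunteer 7} is {station 2, station 3, station 4, station 5, station 6, station 7, station 8}, which has 7 elements.
Since |N(S)| = 7 ≥ |S| = 4, Hall's condition holds for this subset.

7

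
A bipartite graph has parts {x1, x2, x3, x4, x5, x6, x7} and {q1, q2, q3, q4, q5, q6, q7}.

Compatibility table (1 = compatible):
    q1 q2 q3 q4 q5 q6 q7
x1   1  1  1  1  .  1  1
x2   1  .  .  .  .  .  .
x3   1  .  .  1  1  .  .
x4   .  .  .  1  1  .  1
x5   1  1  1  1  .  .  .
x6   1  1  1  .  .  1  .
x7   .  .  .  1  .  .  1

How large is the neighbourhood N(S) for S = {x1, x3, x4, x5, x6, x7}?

7

The union of neighbours of {x1, x3, x4, x5, x6, x7} is {q1, q2, q3, q4, q5, q6, q7}, which has 7 elements.
Since |N(S)| = 7 ≥ |S| = 6, Hall's condition holds for this subset.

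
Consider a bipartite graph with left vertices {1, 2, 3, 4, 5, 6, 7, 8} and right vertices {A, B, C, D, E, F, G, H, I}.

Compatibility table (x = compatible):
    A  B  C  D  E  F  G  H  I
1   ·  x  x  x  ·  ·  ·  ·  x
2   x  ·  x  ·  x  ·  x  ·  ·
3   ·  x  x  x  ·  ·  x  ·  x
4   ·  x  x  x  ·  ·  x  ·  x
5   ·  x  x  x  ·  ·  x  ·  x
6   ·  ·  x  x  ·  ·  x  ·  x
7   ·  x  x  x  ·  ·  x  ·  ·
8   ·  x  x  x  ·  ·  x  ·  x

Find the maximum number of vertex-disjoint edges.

6

A valid assignment of size 6: 1–C, 2–E, 3–I, 4–D, 5–B, 6–G.
The set {1, 3, 4, 5, 6, 7, 8} has only 5 neighbours ({B, C, D, G, I}), so by Hall's theorem at most 6 of the 8 left vertices can be matched.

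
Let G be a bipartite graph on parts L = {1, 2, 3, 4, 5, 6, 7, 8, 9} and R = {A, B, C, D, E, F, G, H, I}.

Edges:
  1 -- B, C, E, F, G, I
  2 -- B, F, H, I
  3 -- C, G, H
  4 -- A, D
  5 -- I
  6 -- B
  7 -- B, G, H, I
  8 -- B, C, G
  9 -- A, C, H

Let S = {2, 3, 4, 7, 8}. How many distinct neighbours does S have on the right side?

8

The union of neighbours of {2, 3, 4, 7, 8} is {A, B, C, D, F, G, H, I}, which has 8 elements.
Since |N(S)| = 8 ≥ |S| = 5, Hall's condition holds for this subset.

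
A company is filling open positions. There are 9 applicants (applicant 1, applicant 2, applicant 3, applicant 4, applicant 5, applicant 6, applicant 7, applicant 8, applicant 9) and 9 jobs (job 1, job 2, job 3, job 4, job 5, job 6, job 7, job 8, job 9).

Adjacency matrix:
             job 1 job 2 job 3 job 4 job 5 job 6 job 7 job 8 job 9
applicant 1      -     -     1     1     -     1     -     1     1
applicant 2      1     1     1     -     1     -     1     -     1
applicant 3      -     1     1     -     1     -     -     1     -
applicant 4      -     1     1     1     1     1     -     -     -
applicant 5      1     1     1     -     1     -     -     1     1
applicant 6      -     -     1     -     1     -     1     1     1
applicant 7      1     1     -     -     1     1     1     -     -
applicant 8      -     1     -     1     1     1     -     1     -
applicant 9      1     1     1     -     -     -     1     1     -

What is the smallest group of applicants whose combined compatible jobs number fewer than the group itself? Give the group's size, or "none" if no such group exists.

A matching saturating every applicant exists, for instance applicant 1→job 6, applicant 2→job 9, applicant 3→job 2, applicant 4→job 3, applicant 5→job 1, applicant 6→job 8, applicant 7→job 5, applicant 8→job 4, applicant 9→job 7.
By Hall's marriage theorem, this means |N(S)| ≥ |S| for every subset S, so no violating subset exists.

none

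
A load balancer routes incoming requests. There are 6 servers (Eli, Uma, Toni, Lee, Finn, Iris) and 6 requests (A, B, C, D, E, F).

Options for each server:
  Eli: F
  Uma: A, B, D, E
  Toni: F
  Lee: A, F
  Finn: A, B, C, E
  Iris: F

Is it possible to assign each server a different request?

No

The set {Eli, Toni, Iris} has only 1 neighbour ({F}), so by Hall's theorem at most 4 of the 6 servers can be matched.
Hence no matching covers every server.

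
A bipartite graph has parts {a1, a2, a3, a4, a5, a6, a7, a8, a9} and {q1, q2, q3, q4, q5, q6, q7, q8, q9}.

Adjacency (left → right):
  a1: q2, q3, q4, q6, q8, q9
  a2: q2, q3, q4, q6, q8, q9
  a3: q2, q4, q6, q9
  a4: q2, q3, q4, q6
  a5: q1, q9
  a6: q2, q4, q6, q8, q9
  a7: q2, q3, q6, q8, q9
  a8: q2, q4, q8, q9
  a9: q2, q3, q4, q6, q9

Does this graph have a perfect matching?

The set {a1, a2, a3, a4, a6, a7, a8, a9} has only 6 neighbours ({q2, q3, q4, q6, q8, q9}), so by Hall's theorem at most 7 of the 9 left vertices can be matched.
Hence no matching covers every left vertex.

No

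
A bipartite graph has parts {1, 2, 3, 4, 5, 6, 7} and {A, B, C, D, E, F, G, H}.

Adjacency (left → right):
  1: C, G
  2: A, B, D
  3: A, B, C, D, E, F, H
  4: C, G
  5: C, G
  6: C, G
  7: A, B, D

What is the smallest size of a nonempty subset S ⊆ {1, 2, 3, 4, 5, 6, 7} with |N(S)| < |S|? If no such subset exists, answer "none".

3

Take S = {1, 4, 5}. Its neighbourhood is {C, G}, so |N(S)| = 2 < |S| = 3.
Every subset of size less than 3 has at least as many neighbours as members, so 3 is the minimum.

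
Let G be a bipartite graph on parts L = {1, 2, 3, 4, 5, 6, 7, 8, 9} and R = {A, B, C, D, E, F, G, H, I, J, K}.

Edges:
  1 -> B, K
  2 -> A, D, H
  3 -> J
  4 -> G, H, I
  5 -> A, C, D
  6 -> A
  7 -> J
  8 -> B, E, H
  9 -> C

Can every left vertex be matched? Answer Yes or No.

No

The set {3, 7} has only 1 neighbour ({J}), so by Hall's theorem at most 8 of the 9 left vertices can be matched.
Hence no matching covers every left vertex.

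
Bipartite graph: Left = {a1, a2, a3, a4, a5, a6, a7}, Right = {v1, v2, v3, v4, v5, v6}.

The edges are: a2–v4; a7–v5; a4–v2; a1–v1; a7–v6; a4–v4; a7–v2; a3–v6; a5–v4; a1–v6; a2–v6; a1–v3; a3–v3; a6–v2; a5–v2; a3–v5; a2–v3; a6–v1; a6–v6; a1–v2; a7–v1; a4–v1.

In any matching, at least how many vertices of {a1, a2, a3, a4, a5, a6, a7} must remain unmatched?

A valid assignment of size 6: a1-v3, a2-v6, a3-v5, a4-v1, a5-v4, a6-v2.
The set {a1, a2, a3, a4, a5, a6, a7} has only 6 neighbours ({v1, v2, v3, v4, v5, v6}), so by Hall's theorem at most 6 of the 7 left vertices can be matched.
That matches 6 of the 7, leaving 1 unmatched; no matching can do better.

1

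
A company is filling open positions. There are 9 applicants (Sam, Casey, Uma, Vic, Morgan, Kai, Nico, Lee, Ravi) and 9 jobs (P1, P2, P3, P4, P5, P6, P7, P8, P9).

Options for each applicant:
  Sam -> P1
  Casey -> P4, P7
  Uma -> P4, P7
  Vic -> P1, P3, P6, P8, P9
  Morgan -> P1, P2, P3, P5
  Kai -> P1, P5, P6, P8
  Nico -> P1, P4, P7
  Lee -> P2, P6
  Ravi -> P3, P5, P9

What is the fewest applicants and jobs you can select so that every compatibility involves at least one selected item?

8

The 8 edges Sam–P1, Casey–P4, Uma–P7, Vic–P8, Morgan–P3, Kai–P5, Lee–P6, Ravi–P9 form a matching, so any vertex cover needs at least 8 vertices (one per matched edge).
Conversely {Vic, Morgan, Kai, Lee, Ravi, P1, P4, P7} meets every edge and has exactly 8 vertices, so 8 is optimal.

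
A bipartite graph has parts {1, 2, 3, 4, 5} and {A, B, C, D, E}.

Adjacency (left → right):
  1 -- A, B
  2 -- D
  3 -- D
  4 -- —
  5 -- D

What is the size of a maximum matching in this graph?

2

A valid assignment of size 2: 1–B, 2–D.
The set {2, 3, 4, 5} has only 1 neighbour ({D}), so by Hall's theorem at most 2 of the 5 left vertices can be matched.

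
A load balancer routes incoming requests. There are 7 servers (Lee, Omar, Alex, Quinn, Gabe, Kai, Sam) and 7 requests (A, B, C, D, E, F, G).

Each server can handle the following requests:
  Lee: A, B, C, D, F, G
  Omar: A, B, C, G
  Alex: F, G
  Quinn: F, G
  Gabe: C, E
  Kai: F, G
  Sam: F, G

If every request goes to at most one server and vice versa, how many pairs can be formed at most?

5

One maximum matching: Lee-A, Omar-B, Alex-G, Quinn-F, Gabe-E.
The set {Alex, Quinn, Kai, Sam} has only 2 neighbours ({F, G}), so by Hall's theorem at most 5 of the 7 servers can be matched.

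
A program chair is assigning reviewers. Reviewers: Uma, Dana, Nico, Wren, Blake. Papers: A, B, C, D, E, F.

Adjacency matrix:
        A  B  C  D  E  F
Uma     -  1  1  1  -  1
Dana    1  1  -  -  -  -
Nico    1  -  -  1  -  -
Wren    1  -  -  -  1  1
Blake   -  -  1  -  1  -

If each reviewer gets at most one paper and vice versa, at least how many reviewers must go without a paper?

0

A valid assignment of size 5: Uma–B, Dana–A, Nico–D, Wren–F, Blake–E.
All 5 reviewers are matched, so no larger matching exists.
That matches 5 of the 5, leaving 0 unmatched; no matching can do better.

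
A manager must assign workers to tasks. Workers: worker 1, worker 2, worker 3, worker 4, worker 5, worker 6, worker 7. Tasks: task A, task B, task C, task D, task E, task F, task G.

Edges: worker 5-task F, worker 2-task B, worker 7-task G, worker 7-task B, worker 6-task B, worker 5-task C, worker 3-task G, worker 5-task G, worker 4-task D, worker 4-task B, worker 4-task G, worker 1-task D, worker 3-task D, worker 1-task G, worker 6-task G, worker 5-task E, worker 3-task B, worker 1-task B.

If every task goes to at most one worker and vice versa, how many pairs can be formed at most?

4

For example, pair worker 1–task G, worker 2–task B, worker 3–task D, worker 5–task E.
The set {worker 1, worker 2, worker 3, worker 4, worker 6, worker 7} has only 3 neighbours ({task B, task D, task G}), so by Hall's theorem at most 4 of the 7 workers can be matched.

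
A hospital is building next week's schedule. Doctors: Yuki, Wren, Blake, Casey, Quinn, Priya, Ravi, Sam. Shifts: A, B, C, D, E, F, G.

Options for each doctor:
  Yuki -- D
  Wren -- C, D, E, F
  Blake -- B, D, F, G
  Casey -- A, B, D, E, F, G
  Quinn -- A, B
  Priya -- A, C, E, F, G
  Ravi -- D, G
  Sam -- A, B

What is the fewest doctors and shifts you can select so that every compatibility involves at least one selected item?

{A, B, C, D, E, F, G} is a vertex cover of size 7: every edge has an endpoint in this set.
No smaller cover exists because Yuki–D, Wren–C, Blake–F, Casey–E, Quinn–B, Priya–A, Ravi–G is a matching of size 7, and a cover must include an endpoint of each of these disjoint edges (König's theorem).

7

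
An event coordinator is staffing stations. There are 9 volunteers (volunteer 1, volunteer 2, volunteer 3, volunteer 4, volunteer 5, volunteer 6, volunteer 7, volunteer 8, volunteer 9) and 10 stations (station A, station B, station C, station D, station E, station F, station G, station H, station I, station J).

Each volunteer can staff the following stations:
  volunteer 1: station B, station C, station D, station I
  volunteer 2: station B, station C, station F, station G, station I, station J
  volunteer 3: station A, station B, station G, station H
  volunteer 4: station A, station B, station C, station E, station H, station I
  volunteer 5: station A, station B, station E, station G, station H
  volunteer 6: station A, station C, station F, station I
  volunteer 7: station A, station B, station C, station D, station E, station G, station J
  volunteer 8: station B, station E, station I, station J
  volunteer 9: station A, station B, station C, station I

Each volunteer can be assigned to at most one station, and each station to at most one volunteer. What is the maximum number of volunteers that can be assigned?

One maximum matching: volunteer 1–station D, volunteer 2–station F, volunteer 3–station H, volunteer 4–station I, volunteer 5–station G, volunteer 6–station C, volunteer 7–station J, volunteer 8–station B, volunteer 9–station A.
This saturates every volunteer, so 9 is the maximum.

9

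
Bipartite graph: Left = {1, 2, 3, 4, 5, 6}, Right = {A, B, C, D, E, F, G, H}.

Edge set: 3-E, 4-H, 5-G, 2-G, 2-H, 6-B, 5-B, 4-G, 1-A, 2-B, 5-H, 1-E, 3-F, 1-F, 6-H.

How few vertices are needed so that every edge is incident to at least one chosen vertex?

5

A maximum matching has 5 edges (e.g. 1–F, 2–G, 3–E, 4–H, 5–B).
By König's theorem the minimum vertex cover has the same size. One such cover is {1, 3, B, G, H}.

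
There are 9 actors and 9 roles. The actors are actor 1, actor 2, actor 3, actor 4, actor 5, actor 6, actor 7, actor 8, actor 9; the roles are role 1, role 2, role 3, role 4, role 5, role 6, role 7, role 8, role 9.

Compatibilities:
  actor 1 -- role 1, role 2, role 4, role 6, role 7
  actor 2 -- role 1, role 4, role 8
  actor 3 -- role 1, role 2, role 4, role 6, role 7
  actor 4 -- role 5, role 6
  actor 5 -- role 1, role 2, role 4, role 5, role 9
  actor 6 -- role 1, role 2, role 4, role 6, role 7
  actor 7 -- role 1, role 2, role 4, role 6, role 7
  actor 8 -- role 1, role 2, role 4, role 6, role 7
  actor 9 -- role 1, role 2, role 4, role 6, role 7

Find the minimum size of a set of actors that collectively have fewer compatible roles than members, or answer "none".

Take S = {actor 1, actor 3, actor 6, actor 7, actor 8, actor 9}. Its neighbourhood is {role 1, role 2, role 4, role 6, role 7}, so |N(S)| = 5 < |S| = 6.
Every subset of size less than 6 has at least as many neighbours as members, so 6 is the minimum.

6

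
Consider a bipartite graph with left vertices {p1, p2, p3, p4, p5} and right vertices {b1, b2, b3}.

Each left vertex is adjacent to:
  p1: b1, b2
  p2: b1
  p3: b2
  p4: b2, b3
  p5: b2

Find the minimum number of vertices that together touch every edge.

3

{p4, b1, b2} is a vertex cover of size 3: every edge has an endpoint in this set.
No smaller cover exists because p1–b2, p2–b1, p4–b3 is a matching of size 3, and a cover must include an endpoint of each of these disjoint edges (König's theorem).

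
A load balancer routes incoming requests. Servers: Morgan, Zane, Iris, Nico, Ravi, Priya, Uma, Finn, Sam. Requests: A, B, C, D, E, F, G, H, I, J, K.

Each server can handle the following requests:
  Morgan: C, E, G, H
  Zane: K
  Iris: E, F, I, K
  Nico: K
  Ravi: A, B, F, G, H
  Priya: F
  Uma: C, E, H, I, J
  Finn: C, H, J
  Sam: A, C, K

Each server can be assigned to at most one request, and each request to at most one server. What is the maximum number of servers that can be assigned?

8

One maximum matching: Morgan–E, Zane–K, Iris–I, Ravi–G, Priya–F, Uma–J, Finn–H, Sam–C.
The set {Zane, Nico} has only 1 neighbour ({K}), so by Hall's theorem at most 8 of the 9 servers can be matched.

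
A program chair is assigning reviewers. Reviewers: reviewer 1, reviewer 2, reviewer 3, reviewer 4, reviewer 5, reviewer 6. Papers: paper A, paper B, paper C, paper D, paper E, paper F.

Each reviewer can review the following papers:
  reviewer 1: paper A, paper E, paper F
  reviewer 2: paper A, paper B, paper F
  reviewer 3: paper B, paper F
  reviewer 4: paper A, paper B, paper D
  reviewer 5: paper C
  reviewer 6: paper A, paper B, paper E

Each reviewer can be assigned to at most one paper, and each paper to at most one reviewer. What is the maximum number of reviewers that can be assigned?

6

One maximum matching: reviewer 1–paper F, reviewer 2–paper A, reviewer 3–paper B, reviewer 4–paper D, reviewer 5–paper C, reviewer 6–paper E.
This saturates every reviewer, so 6 is the maximum.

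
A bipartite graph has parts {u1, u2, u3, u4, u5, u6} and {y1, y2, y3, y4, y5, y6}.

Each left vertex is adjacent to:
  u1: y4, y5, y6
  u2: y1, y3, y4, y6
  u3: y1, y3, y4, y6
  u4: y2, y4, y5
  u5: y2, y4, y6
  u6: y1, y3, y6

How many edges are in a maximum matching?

6

A valid assignment of size 6: u1–y5, u2–y4, u3–y1, u4–y2, u5–y6, u6–y3.
All 6 left vertices are matched, so no larger matching exists.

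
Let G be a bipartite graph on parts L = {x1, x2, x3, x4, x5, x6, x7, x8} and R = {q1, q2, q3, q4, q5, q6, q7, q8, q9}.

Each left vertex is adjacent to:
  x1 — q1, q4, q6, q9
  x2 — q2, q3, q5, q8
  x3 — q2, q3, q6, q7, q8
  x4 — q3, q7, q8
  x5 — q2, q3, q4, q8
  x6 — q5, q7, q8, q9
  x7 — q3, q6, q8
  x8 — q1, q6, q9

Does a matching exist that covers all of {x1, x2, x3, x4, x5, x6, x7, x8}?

One maximum matching: x1-q9, x2-q2, x3-q3, x4-q7, x5-q4, x6-q5, x7-q8, x8-q6.
All 8 left vertices are covered.

Yes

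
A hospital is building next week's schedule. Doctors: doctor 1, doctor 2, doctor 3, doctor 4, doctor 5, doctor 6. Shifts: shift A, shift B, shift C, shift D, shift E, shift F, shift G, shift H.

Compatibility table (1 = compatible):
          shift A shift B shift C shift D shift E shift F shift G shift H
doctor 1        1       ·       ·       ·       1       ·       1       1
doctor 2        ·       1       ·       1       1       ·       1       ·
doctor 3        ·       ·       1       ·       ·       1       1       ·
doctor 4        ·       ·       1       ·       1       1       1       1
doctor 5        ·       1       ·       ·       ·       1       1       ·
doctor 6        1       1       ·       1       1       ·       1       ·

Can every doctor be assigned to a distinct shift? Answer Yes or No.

A valid assignment of size 6: doctor 1–shift A, doctor 2–shift E, doctor 3–shift C, doctor 4–shift H, doctor 5–shift F, doctor 6–shift G.
Every doctor is matched, so this matching saturates all of them.

Yes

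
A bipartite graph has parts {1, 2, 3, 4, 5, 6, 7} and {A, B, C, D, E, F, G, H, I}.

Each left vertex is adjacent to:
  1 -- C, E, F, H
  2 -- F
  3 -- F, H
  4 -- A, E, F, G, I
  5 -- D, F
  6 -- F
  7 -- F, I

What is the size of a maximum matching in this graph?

A valid assignment of size 6: 1→E, 2→F, 3→H, 4→G, 5→D, 7→I.
The set {2, 6} has only 1 neighbour ({F}), so by Hall's theorem at most 6 of the 7 left vertices can be matched.

6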